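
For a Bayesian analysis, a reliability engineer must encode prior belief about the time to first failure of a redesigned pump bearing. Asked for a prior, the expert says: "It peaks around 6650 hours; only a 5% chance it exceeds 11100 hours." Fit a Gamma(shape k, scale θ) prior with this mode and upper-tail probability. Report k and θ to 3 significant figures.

Gamma(k,θ) with k>1 has mode (k−1)θ, so θ = 6650/(k−1).
Need P(X < 11100) = 0.95 with θ tied to k this way. Start at k = 2, θ = 6650: P(X<11100) ≈ 0.497.
Too low — raise k to concentrate. Iterating converges to k ≈ 11.6.
Then θ = 6650/(11.6−1) ≈ 625.

k ≈ 11.6, θ ≈ 625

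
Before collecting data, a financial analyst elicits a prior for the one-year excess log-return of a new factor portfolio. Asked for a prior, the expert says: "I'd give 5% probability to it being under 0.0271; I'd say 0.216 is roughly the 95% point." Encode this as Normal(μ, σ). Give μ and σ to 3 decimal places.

For Normal(μ,σ), the p-quantile is μ + z_p·σ. Here z_{0.05} = -1.645, z_{0.95} = 1.645.
So 0.0271 = μ − 1.645σ and 0.216 = μ + 1.645σ.
Subtracting: σ = (0.216 − 0.0271)/(1.645 − (-1.645)) = 0.057.
Then μ = 0.0271 − (-1.645)·0.057 = 0.122.

μ = 0.122, σ = 0.057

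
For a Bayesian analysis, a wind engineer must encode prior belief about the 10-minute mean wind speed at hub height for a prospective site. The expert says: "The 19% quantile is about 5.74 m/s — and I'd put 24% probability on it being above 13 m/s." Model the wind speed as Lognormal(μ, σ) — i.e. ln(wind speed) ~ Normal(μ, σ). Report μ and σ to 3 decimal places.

If T ~ Lognormal(μ,σ) then ln T ~ Normal(μ,σ), so the p-quantile of ln T is μ + z_p·σ.
ln(5.74) = 1.747 and ln(13) = 2.565; z_{0.19} = -0.8779, z_{0.76} = 0.7063.
σ = (2.565 − 1.747)/(0.7063 − (-0.8779)) = 0.516.
μ = 1.747 − (-0.8779)·0.516 = 2.200.

μ ≈ 2.200, σ ≈ 0.516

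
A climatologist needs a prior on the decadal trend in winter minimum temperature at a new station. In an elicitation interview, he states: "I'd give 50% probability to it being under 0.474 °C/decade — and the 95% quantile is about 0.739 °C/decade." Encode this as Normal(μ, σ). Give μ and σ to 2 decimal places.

For Normal(μ,σ), the p-quantile is μ + z_p·σ. Here z_{0.5} = 0, z_{0.95} = 1.645.
So 0.474 = μ + 0σ and 0.739 = μ + 1.645σ.
Subtracting: σ = (0.739 − 0.474)/(1.645 − (0)) = 0.16.
Then μ = 0.474 − (0)·0.16 = 0.47.

μ = 0.47, σ = 0.16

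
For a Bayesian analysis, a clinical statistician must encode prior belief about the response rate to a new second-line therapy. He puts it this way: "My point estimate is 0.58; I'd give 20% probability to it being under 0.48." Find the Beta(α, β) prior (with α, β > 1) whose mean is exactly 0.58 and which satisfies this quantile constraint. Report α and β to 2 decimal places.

With mean 0.58 fixed, write α = 0.58s, β = 0.42s where s = α+β.
Need P(θ < 0.48) = 0.2 under Beta(0.58s, 0.42s). Normal approximation: (q−m)/√(m(1−m)/s) ≈ z_{0.2} = -0.842, so s ≈ 0.58·0.42·(-0.842)²/(0.48−0.58)² = 17.3.
At s = 17.3: P(θ<0.48) ≈ 0.199. Adjusting to match 0.2 gives s ≈ 17.07.
So α = 0.58·17.07 ≈ 9.90, β = 0.42·17.07 ≈ 7.17.

α ≈ 9.90, β ≈ 7.17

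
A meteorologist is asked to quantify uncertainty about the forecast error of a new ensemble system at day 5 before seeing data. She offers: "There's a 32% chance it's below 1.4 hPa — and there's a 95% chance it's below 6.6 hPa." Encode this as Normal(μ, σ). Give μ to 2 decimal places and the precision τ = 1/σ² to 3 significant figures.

μ = 2.55, τ = 0.165

The p-quantile of Normal(μ,σ) is μ + z_p·σ, with z_{0.32} = -0.4677 and z_{0.95} = 1.645.
Eliminate σ: μ = (z₂·x₁ − z₁·x₂)/(z₂ − z₁) = (1.645·1.4 − (-0.4677)·6.6)/2.113 = 2.55.
Then σ = (x₂ − x₁)/(z₂ − z₁) = (6.6 − 1.4)/2.113 = 2.46.
Precision τ = 1/σ² = 1/2.461² = 0.165.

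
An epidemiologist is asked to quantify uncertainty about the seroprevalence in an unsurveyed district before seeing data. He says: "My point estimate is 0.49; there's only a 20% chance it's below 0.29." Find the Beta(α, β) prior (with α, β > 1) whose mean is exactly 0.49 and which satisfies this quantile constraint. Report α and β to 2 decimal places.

α ≈ 2.22, β ≈ 2.31

With mean 0.49 fixed, write α = 0.49s, β = 0.51s where s = α+β.
Need P(θ < 0.29) = 0.2 under Beta(0.49s, 0.51s). Normal approximation: (q−m)/√(m(1−m)/s) ≈ z_{0.2} = -0.842, so s ≈ 0.49·0.51·(-0.842)²/(0.29−0.49)² = 4.4.
At s = 4.4: P(θ<0.29) ≈ 0.203. Adjusting to match 0.2 gives s ≈ 4.54.
So α = 0.49·4.54 ≈ 2.22, β = 0.51·4.54 ≈ 2.31.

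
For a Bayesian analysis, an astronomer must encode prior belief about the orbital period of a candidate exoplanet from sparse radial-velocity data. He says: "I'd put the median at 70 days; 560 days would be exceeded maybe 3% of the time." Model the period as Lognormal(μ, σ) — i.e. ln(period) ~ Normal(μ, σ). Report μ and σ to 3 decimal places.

μ ≈ 4.248, σ ≈ 1.106

If T ~ Lognormal(μ,σ) then ln T ~ Normal(μ,σ), so the p-quantile of ln T is μ + z_p·σ.
ln(70) = 4.248 and ln(560) = 6.328; z_{0.5} = 0, z_{0.97} = 1.881.
σ = (6.328 − 4.248)/(1.881 − (0)) = 1.106.
μ = 4.248 − (0)·1.106 = 4.248.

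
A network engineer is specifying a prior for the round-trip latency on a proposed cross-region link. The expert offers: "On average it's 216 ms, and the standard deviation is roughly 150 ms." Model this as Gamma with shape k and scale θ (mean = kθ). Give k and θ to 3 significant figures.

For Gamma(k, scale θ): mean = kθ, variance = kθ², so CV = 1/√k.
CV = SD/mean = 150/216 = 0.6944, hence k = 1/CV² = 2.07.
Then θ = mean/k = 216/2.07 = 104.

k ≈ 2.07, θ ≈ 104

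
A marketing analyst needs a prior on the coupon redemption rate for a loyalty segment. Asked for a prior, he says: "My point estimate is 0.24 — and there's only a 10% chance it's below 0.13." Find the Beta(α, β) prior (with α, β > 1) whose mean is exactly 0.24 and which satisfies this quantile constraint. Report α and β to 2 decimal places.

With mean 0.24 fixed, write α = 0.24s, β = 0.76s where s = α+β.
Need P(θ < 0.13) = 0.1 under Beta(0.24s, 0.76s). Normal approximation: (q−m)/√(m(1−m)/s) ≈ z_{0.1} = -1.28, so s ≈ 0.24·0.76·(-1.28)²/(0.13−0.24)² = 24.8.
At s = 24.8: P(θ<0.13) ≈ 0.083. Adjusting to match 0.1 gives s ≈ 21.66.
So α = 0.24·21.66 ≈ 5.20, β = 0.76·21.66 ≈ 16.46.

α ≈ 5.20, β ≈ 16.46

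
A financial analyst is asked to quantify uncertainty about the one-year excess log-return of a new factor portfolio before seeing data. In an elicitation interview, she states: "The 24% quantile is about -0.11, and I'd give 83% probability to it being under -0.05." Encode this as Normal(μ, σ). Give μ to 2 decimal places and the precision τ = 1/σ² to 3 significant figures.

The p-quantile of Normal(μ,σ) is μ + z_p·σ, with z_{0.24} = -0.7063 and z_{0.83} = 0.9542.
Eliminate σ: μ = (z₂·x₁ − z₁·x₂)/(z₂ − z₁) = (0.9542·-0.11 − (-0.7063)·-0.05)/1.66 = -0.08.
Then σ = (x₂ − x₁)/(z₂ − z₁) = (-0.05 − -0.11)/1.66 = 0.04.
Precision τ = 1/σ² = 1/0.03613² = 766.

μ = -0.08, τ = 766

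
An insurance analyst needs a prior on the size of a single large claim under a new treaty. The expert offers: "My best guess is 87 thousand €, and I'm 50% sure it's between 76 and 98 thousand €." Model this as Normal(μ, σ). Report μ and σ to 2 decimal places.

A symmetric 50% interval runs μ ± z·σ with z = 0.6745.
Half-width = 11, so σ = 11/0.6745 = 16.31.
μ is the stated best guess, 87.00.

μ = 87.00, σ = 16.31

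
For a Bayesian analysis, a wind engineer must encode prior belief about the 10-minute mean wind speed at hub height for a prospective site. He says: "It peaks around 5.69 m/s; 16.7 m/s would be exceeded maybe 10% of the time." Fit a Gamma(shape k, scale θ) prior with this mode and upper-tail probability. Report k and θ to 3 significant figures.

k ≈ 2.64, θ ≈ 3.46

Gamma(k,θ) with k>1 has mode (k−1)θ, so θ = 5.69/(k−1).
Need P(X < 16.7) = 0.9 with θ tied to k this way. Start at k = 2, θ = 5.69: P(X<16.7) ≈ 0.791.
Too low — raise k to concentrate. Iterating converges to k ≈ 2.64.
Then θ = 5.69/(2.64−1) ≈ 3.46.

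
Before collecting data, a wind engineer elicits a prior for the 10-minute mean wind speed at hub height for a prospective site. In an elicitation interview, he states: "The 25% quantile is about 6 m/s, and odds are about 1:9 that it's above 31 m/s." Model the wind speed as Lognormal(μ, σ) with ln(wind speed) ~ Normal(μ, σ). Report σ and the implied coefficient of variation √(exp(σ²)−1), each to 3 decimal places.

If T ~ Lognormal(μ,σ) then ln T ~ Normal(μ,σ), so the p-quantile of ln T is μ + z_p·σ.
ln(6) = 1.792 and ln(31) = 3.434; z_{0.25} = -0.6745, z_{0.9} = 1.282.
σ = (3.434 − 1.792)/(1.282 − (-0.6745)) = 0.840.
μ = 1.792 − (-0.6745)·0.840 = 2.358.
CV = √(exp(σ²)−1) = √(exp(0.7049)−1) = 1.012.

σ ≈ 0.840, CV ≈ 1.012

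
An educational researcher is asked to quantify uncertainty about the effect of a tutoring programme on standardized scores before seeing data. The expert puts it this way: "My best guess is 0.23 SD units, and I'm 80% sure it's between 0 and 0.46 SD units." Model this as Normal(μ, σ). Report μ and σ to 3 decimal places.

μ = 0.230, σ = 0.179

A symmetric 80% interval runs μ ± z·σ with z = 1.282.
Half-width = 0.23, so σ = 0.23/1.282 = 0.179.
μ is the stated best guess, 0.230.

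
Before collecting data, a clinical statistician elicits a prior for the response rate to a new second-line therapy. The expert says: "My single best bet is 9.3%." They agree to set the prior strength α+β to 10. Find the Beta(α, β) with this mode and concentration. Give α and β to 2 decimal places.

For α,β > 1 the Beta mode is (α−1)/(α+β−2). With α+β = 10, the mode is (α−1)/8.
Set (α−1)/8 = 0.093 → α = 1 + 0.093·8 = 1.74.
β = 10 − α = 8.26.

α = 1.74, β = 8.26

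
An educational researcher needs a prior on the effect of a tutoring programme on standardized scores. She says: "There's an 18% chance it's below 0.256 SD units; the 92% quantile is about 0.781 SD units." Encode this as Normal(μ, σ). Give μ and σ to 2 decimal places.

μ = 0.46, σ = 0.23

The p-quantile of Normal(μ,σ) is μ + z_p·σ, with z_{0.18} = -0.9154 and z_{0.92} = 1.405.
Eliminate σ: μ = (z₂·x₁ − z₁·x₂)/(z₂ − z₁) = (1.405·0.256 − (-0.9154)·0.781)/2.32 = 0.46.
Then σ = (x₂ − x₁)/(z₂ − z₁) = (0.781 − 0.256)/2.32 = 0.23.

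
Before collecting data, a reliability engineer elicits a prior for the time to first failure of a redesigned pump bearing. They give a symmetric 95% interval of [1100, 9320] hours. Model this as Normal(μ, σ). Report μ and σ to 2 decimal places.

A symmetric 95% interval runs μ ± z·σ with z = 1.96.
Half-width = 4110, so σ = 4110/1.96 = 2096.98.
μ is the interval midpoint, 5210.00.

μ = 5210.00, σ = 2096.98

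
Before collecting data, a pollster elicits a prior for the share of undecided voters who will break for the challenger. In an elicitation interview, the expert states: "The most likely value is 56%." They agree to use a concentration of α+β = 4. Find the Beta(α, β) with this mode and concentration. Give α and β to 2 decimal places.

For α,β > 1 the Beta mode is (α−1)/(α+β−2). With α+β = 4, the mode is (α−1)/2.
Set (α−1)/2 = 0.56 → α = 1 + 0.56·2 = 2.12.
β = 4 − α = 1.88.

α = 2.12, β = 1.88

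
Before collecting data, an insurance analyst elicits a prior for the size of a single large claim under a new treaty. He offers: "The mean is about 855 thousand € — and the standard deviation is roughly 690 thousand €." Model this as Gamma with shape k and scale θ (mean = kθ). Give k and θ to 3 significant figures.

For Gamma(k, scale θ): mean = kθ, variance = kθ², so CV = 1/√k.
CV = SD/mean = 690/855 = 0.807, hence k = 1/CV² = 1.54.
Then θ = mean/k = 855/1.54 = 557.

k ≈ 1.54, θ ≈ 557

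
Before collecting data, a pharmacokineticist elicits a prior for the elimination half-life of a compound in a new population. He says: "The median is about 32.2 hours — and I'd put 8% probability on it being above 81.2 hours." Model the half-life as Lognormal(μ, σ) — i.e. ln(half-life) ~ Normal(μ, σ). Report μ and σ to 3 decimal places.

μ ≈ 3.472, σ ≈ 0.658

If T ~ Lognormal(μ,σ) then ln T ~ Normal(μ,σ), so the p-quantile of ln T is μ + z_p·σ.
ln(32.2) = 3.472 and ln(81.2) = 4.397; z_{0.5} = 0, z_{0.92} = 1.405.
σ = (4.397 − 3.472)/(1.405 − (0)) = 0.658.
μ = 3.472 − (0)·0.658 = 3.472.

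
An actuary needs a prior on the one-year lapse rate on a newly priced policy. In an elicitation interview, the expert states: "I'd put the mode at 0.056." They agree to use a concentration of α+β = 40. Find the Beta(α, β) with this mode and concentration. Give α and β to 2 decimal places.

α = 3.13, β = 36.87

For α,β > 1 the Beta mode is (α−1)/(α+β−2). With α+β = 40, the mode is (α−1)/38.
Set (α−1)/38 = 0.056 → α = 1 + 0.056·38 = 3.13.
β = 40 − α = 36.87.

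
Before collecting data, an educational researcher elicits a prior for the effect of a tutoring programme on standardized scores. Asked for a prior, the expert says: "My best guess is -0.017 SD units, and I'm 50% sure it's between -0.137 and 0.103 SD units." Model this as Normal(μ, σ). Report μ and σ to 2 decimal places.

A symmetric 50% interval runs μ ± z·σ with z = 0.6745.
Half-width = 0.12, so σ = 0.12/0.6745 = 0.18.
μ is the stated best guess, -0.02.

μ = -0.02, σ = 0.18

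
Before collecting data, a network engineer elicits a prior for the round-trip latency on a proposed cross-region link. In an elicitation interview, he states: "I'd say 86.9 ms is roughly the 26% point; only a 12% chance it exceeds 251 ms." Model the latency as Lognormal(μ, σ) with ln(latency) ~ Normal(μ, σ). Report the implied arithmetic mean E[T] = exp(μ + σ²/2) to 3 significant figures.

E[T] ≈ 150 ms

If T ~ Lognormal(μ,σ) then ln T ~ Normal(μ,σ), so the p-quantile of ln T is μ + z_p·σ.
ln(86.9) = 4.465 and ln(251) = 5.525; z_{0.26} = -0.6433, z_{0.88} = 1.175.
σ = (5.525 − 4.465)/(1.175 − (-0.6433)) = 0.583.
μ = 4.465 − (-0.6433)·0.583 = 4.840.
E[T] = exp(μ + σ²/2) = exp(4.840 + 0.1701) = 150 ms.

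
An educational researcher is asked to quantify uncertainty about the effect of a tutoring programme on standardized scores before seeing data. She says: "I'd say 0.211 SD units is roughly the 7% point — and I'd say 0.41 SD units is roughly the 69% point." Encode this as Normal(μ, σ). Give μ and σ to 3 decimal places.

The p-quantile of Normal(μ,σ) is μ + z_p·σ, with z_{0.07} = -1.476 and z_{0.69} = 0.4959.
Eliminate σ: μ = (z₂·x₁ − z₁·x₂)/(z₂ − z₁) = (0.4959·0.211 − (-1.476)·0.41)/1.972 = 0.360.
Then σ = (x₂ − x₁)/(z₂ − z₁) = (0.41 − 0.211)/1.972 = 0.101.

μ = 0.360, σ = 0.101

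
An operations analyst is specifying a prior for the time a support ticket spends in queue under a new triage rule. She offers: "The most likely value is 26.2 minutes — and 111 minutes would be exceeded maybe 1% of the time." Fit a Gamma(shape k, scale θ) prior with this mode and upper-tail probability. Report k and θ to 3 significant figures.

k ≈ 2.97, θ ≈ 13.3

Gamma(k,θ) with k>1 has mode (k−1)θ, so θ = 26.2/(k−1).
Need P(X < 111) = 0.99 with θ tied to k this way. Start at k = 2, θ = 26.2: P(X<111) ≈ 0.924.
Too low — raise k to concentrate. Iterating converges to k ≈ 2.97.
Then θ = 26.2/(2.97−1) ≈ 13.3.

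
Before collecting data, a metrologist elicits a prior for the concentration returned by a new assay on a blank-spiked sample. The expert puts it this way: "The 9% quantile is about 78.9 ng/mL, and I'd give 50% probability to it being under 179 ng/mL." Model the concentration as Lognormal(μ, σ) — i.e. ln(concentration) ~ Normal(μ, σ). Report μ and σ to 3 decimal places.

μ ≈ 5.187, σ ≈ 0.611

If T ~ Lognormal(μ,σ) then ln T ~ Normal(μ,σ), so the p-quantile of ln T is μ + z_p·σ.
ln(78.9) = 4.368 and ln(179) = 5.187; z_{0.09} = -1.341, z_{0.5} = 0.
σ = (5.187 − 4.368)/(0 − (-1.341)) = 0.611.
μ = 4.368 − (-1.341)·0.611 = 5.187.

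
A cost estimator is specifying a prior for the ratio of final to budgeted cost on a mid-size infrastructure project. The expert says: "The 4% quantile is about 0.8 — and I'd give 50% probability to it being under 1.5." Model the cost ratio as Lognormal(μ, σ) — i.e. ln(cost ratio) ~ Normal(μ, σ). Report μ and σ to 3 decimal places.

μ ≈ 0.405, σ ≈ 0.359

If T ~ Lognormal(μ,σ) then ln T ~ Normal(μ,σ), so the p-quantile of ln T is μ + z_p·σ.
ln(0.8) = -0.2231 and ln(1.5) = 0.4055; z_{0.04} = -1.751, z_{0.5} = 0.
σ = (0.4055 − -0.2231)/(0 − (-1.751)) = 0.359.
μ = -0.2231 − (-1.751)·0.359 = 0.405.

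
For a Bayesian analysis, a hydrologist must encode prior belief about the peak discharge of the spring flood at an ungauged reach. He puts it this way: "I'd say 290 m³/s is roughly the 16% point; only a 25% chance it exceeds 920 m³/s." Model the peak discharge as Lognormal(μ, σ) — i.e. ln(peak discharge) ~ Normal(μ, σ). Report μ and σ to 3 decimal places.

If T ~ Lognormal(μ,σ) then ln T ~ Normal(μ,σ), so the p-quantile of ln T is μ + z_p·σ.
ln(290) = 5.67 and ln(920) = 6.824; z_{0.16} = -0.9945, z_{0.75} = 0.6745.
σ = (6.824 − 5.67)/(0.6745 − (-0.9945)) = 0.692.
μ = 5.67 − (-0.9945)·0.692 = 6.358.

μ ≈ 6.358, σ ≈ 0.692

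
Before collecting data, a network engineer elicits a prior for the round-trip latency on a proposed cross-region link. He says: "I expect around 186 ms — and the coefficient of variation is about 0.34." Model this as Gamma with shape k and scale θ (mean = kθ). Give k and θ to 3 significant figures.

For Gamma(k, scale θ): mean = kθ, variance = kθ², so CV = 1/√k.
CV = 0.34, hence k = 1/CV² = 8.65.
Then θ = mean/k = 186/8.65 = 21.5.

k ≈ 8.65, θ ≈ 21.5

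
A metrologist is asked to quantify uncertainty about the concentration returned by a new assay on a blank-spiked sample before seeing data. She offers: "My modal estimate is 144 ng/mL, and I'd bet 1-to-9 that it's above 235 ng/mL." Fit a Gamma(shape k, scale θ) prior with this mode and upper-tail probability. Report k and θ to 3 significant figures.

Gamma(k,θ) with k>1 has mode (k−1)θ, so θ = 144/(k−1).
Need P(X < 235) = 0.9 with θ tied to k this way. Start at k = 2, θ = 144: P(X<235) ≈ 0.485.
Too low — raise k to concentrate. Iterating converges to k ≈ 8.85.
Then θ = 144/(8.85−1) ≈ 18.3.

k ≈ 8.85, θ ≈ 18.3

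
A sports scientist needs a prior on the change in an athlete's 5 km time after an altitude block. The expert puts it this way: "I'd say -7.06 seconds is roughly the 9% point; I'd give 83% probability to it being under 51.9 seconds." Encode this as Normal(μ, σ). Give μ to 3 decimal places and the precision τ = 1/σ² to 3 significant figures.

μ = 27.386, τ = 0.00152

For Normal(μ,σ), the p-quantile is μ + z_p·σ. Here z_{0.09} = -1.341, z_{0.83} = 0.9542.
So -7.06 = μ − 1.341σ and 51.9 = μ + 0.9542σ.
Subtracting: σ = (51.9 − -7.06)/(0.9542 − (-1.341)) = 25.692.
Then μ = -7.06 − (-1.341)·25.692 = 27.386.
Precision τ = 1/σ² = 1/25.69² = 0.00152.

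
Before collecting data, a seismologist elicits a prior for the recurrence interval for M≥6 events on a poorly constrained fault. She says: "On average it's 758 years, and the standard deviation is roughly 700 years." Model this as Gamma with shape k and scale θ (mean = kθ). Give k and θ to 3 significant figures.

For Gamma(k, scale θ): mean = kθ, variance = kθ², so CV = 1/√k.
CV = SD/mean = 700/758 = 0.9235, hence k = 1/CV² = 1.17.
Then θ = mean/k = 758/1.17 = 646.

k ≈ 1.17, θ ≈ 646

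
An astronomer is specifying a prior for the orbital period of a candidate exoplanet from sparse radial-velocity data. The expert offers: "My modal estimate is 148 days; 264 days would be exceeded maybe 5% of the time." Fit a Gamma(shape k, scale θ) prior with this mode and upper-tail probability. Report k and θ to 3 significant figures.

Gamma(k,θ) with k>1 has mode (k−1)θ, so θ = 148/(k−1).
Need P(X < 264) = 0.95 with θ tied to k this way. Start at k = 2, θ = 148: P(X<264) ≈ 0.532.
Too low — raise k to concentrate. Iterating converges to k ≈ 9.32.
Then θ = 148/(9.32−1) ≈ 17.8.

k ≈ 9.32, θ ≈ 17.8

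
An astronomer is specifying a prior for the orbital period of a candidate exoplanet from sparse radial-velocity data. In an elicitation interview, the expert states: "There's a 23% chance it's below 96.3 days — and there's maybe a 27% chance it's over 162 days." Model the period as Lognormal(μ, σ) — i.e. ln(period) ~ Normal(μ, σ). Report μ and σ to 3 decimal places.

μ ≈ 4.852, σ ≈ 0.385

If T ~ Lognormal(μ,σ) then ln T ~ Normal(μ,σ), so the p-quantile of ln T is μ + z_p·σ.
ln(96.3) = 4.567 and ln(162) = 5.088; z_{0.23} = -0.7388, z_{0.73} = 0.6128.
σ = (5.088 − 4.567)/(0.6128 − (-0.7388)) = 0.385.
μ = 4.567 − (-0.7388)·0.385 = 4.852.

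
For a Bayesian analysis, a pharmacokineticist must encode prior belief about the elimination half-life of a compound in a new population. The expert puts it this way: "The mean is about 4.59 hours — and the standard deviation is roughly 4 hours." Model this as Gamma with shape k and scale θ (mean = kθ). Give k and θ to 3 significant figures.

For Gamma(k, scale θ): mean = kθ, variance = kθ², so CV = 1/√k.
CV = SD/mean = 4/4.59 = 0.8715, hence k = 1/CV² = 1.32.
Then θ = mean/k = 4.59/1.32 = 3.49.

k ≈ 1.32, θ ≈ 3.49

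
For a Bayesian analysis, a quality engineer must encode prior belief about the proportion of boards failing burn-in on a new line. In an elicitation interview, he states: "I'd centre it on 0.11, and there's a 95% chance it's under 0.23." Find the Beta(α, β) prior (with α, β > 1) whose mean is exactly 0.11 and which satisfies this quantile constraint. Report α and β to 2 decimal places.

α ≈ 2.59, β ≈ 20.92

With mean 0.11 fixed, write α = 0.11s, β = 0.89s where s = α+β.
Need P(θ < 0.23) = 0.95 under Beta(0.11s, 0.89s). Normal approximation: (q−m)/√(m(1−m)/s) ≈ z_{0.95} = 1.64, so s ≈ 0.11·0.89·(1.64)²/(0.23−0.11)² = 18.4.
At s = 18.4: P(θ<0.23) ≈ 0.932. Adjusting to match 0.95 gives s ≈ 23.50.
So α = 0.11·23.50 ≈ 2.59, β = 0.89·23.50 ≈ 20.92.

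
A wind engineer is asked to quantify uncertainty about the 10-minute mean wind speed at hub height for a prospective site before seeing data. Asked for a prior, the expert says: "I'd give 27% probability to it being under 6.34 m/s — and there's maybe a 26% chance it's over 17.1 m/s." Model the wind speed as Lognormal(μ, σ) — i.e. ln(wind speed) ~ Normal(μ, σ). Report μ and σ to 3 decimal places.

μ ≈ 2.331, σ ≈ 0.790

If T ~ Lognormal(μ,σ) then ln T ~ Normal(μ,σ), so the p-quantile of ln T is μ + z_p·σ.
ln(6.34) = 1.847 and ln(17.1) = 2.839; z_{0.27} = -0.6128, z_{0.74} = 0.6433.
σ = (2.839 − 1.847)/(0.6433 − (-0.6128)) = 0.790.
μ = 1.847 − (-0.6128)·0.790 = 2.331.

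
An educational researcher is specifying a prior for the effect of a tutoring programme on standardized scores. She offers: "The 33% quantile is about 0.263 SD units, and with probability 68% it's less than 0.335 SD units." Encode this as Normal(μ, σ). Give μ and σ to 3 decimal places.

μ = 0.298, σ = 0.079

For Normal(μ,σ), the p-quantile is μ + z_p·σ. Here z_{0.33} = -0.4399, z_{0.68} = 0.4677.
So 0.263 = μ − 0.4399σ and 0.335 = μ + 0.4677σ.
Subtracting: σ = (0.335 − 0.263)/(0.4677 − (-0.4399)) = 0.079.
Then μ = 0.263 − (-0.4399)·0.079 = 0.298.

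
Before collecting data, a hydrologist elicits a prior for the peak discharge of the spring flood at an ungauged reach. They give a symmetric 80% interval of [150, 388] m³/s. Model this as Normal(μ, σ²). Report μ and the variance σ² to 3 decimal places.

μ = 269.000, σ² = 8622.273

A symmetric 80% interval runs μ ± z·σ with z = 1.282.
Half-width = 119, so σ = 119/1.282 = 92.8562 and σ² = 8622.273.
μ is the interval midpoint, 269.000.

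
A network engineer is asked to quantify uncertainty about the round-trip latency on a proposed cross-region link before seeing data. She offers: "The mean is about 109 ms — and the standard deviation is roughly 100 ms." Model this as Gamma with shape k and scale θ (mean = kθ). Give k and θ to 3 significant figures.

k ≈ 1.19, θ ≈ 91.7

For Gamma(k, scale θ): mean = kθ, variance = kθ², so CV = 1/√k.
CV = SD/mean = 100/109 = 0.9174, hence k = 1/CV² = 1.19.
Then θ = mean/k = 109/1.19 = 91.7.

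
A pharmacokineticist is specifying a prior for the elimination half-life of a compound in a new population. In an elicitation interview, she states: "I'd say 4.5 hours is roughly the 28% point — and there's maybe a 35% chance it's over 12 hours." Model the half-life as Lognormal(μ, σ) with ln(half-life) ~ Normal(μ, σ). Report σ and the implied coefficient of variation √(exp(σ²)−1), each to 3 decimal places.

σ ≈ 1.013, CV ≈ 1.338

If T ~ Lognormal(μ,σ) then ln T ~ Normal(μ,σ), so the p-quantile of ln T is μ + z_p·σ.
ln(4.5) = 1.504 and ln(12) = 2.485; z_{0.28} = -0.5828, z_{0.65} = 0.3853.
σ = (2.485 − 1.504)/(0.3853 − (-0.5828)) = 1.013.
μ = 1.504 − (-0.5828)·1.013 = 2.095.
CV = √(exp(σ²)−1) = √(exp(1.0263)−1) = 1.338.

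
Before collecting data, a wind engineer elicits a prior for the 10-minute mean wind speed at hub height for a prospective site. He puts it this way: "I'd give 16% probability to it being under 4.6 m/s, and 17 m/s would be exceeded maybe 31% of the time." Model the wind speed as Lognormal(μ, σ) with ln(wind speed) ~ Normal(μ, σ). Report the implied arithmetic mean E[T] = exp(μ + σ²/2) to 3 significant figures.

E[T] ≈ 16.2 m/s

If T ~ Lognormal(μ,σ) then ln T ~ Normal(μ,σ), so the p-quantile of ln T is μ + z_p·σ.
ln(4.6) = 1.526 and ln(17) = 2.833; z_{0.16} = -0.9945, z_{0.69} = 0.4959.
σ = (2.833 − 1.526)/(0.4959 − (-0.9945)) = 0.877.
μ = 1.526 − (-0.9945)·0.877 = 2.398.
E[T] = exp(μ + σ²/2) = exp(2.398 + 0.3847) = 16.2 m/s.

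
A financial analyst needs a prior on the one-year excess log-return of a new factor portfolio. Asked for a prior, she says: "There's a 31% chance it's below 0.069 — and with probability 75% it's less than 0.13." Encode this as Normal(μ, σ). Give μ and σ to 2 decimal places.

The p-quantile of Normal(μ,σ) is μ + z_p·σ, with z_{0.31} = -0.4959 and z_{0.75} = 0.6745.
Eliminate σ: μ = (z₂·x₁ − z₁·x₂)/(z₂ − z₁) = (0.6745·0.069 − (-0.4959)·0.13)/1.17 = 0.09.
Then σ = (x₂ − x₁)/(z₂ − z₁) = (0.13 − 0.069)/1.17 = 0.05.

μ = 0.09, σ = 0.05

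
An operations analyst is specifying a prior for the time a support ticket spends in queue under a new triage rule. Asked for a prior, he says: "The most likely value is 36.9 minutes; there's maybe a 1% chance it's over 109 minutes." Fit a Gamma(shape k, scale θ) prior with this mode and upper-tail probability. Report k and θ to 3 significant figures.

k ≈ 4.85, θ ≈ 9.58

Gamma(k,θ) with k>1 has mode (k−1)θ, so θ = 36.9/(k−1).
Need P(X < 109) = 0.99 with θ tied to k this way. Start at k = 2, θ = 36.9: P(X<109) ≈ 0.794.
Too low — raise k to concentrate. Iterating converges to k ≈ 4.85.
Then θ = 36.9/(4.85−1) ≈ 9.58.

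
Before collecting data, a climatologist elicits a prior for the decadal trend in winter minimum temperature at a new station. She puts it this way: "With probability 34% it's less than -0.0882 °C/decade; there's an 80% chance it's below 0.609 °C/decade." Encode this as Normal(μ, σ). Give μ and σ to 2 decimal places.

For Normal(μ,σ), the p-quantile is μ + z_p·σ. Here z_{0.34} = -0.4125, z_{0.8} = 0.8416.
So -0.0882 = μ − 0.4125σ and 0.609 = μ + 0.8416σ.
Subtracting: σ = (0.609 − -0.0882)/(0.8416 − (-0.4125)) = 0.56.
Then μ = -0.0882 − (-0.4125)·0.56 = 0.14.

μ = 0.14, σ = 0.56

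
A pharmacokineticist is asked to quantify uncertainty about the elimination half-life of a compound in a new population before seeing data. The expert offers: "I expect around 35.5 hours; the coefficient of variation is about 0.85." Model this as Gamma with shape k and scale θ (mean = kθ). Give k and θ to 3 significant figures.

For Gamma(k, scale θ): mean = kθ, variance = kθ², so CV = 1/√k.
CV = 0.85, hence k = 1/CV² = 1.38.
Then θ = mean/k = 35.5/1.38 = 25.6.

k ≈ 1.38, θ ≈ 25.6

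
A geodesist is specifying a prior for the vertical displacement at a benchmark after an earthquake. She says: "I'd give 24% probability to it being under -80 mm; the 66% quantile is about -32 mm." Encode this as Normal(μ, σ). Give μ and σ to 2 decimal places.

μ = -49.70, σ = 42.90

For Normal(μ,σ), the p-quantile is μ + z_p·σ. Here z_{0.24} = -0.7063, z_{0.66} = 0.4125.
So -80 = μ − 0.7063σ and -32 = μ + 0.4125σ.
Subtracting: σ = (-32 − -80)/(0.4125 − (-0.7063)) = 42.90.
Then μ = -80 − (-0.7063)·42.90 = -49.70.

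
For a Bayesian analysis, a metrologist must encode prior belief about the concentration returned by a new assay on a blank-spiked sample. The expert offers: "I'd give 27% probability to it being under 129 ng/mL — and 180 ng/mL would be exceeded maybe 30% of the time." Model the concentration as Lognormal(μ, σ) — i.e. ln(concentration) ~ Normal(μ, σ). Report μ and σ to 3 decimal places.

If T ~ Lognormal(μ,σ) then ln T ~ Normal(μ,σ), so the p-quantile of ln T is μ + z_p·σ.
ln(129) = 4.86 and ln(180) = 5.193; z_{0.27} = -0.6128, z_{0.7} = 0.5244.
σ = (5.193 − 4.86)/(0.5244 − (-0.6128)) = 0.293.
μ = 4.86 − (-0.6128)·0.293 = 5.039.

μ ≈ 5.039, σ ≈ 0.293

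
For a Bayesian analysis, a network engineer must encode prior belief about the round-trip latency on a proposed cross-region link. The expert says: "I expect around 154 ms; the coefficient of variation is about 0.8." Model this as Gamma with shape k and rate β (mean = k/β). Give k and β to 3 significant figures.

k ≈ 1.56, β ≈ 0.0101

For Gamma(k, rate β): mean = k/β, variance = k/β², so CV = 1/√k.
CV = 0.8, hence k = 1/CV² = 1.56.
Then β = k/mean = 1.56/154 = 0.0101.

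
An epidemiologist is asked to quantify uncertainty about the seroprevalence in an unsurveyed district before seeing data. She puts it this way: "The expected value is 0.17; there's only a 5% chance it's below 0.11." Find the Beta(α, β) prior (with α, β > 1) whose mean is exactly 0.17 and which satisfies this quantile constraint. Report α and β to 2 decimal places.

With mean 0.17 fixed, write α = 0.17s, β = 0.83s where s = α+β.
Need P(θ < 0.11) = 0.05 under Beta(0.17s, 0.83s). Normal approximation: (q−m)/√(m(1−m)/s) ≈ z_{0.05} = -1.64, so s ≈ 0.17·0.83·(-1.64)²/(0.11−0.17)² = 106.0.
At s = 106.0: P(θ<0.11) ≈ 0.037. Adjusting to match 0.05 gives s ≈ 91.22.
So α = 0.17·91.22 ≈ 15.51, β = 0.83·91.22 ≈ 75.71.

α ≈ 15.51, β ≈ 75.71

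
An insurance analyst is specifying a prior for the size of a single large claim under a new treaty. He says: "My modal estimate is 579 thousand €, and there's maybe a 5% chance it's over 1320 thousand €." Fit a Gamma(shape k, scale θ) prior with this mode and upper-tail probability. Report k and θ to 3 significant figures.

k ≈ 5.04, θ ≈ 143

Gamma(k,θ) with k>1 has mode (k−1)θ, so θ = 579/(k−1).
Need P(X < 1320) = 0.95 with θ tied to k this way. Start at k = 2, θ = 579: P(X<1320) ≈ 0.664.
Too low — raise k to concentrate. Iterating converges to k ≈ 5.04.
Then θ = 579/(5.04−1) ≈ 143.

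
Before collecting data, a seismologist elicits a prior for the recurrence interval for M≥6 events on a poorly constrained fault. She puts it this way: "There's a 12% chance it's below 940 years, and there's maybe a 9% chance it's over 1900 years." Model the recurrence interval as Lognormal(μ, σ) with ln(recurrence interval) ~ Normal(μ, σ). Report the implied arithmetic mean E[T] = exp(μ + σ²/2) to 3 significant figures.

E[T] ≈ 1360 years

If T ~ Lognormal(μ,σ) then ln T ~ Normal(μ,σ), so the p-quantile of ln T is μ + z_p·σ.
ln(940) = 6.846 and ln(1900) = 7.55; z_{0.12} = -1.175, z_{0.91} = 1.341.
σ = (7.55 − 6.846)/(1.341 − (-1.175)) = 0.280.
μ = 6.846 − (-1.175)·0.280 = 7.175.
E[T] = exp(μ + σ²/2) = exp(7.175 + 0.0391) = 1360 years.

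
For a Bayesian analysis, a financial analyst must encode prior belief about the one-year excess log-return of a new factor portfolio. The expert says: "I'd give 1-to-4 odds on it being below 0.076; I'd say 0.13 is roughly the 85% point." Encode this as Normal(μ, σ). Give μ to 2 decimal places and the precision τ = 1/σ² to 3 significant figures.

The p-quantile of Normal(μ,σ) is μ + z_p·σ, with z_{0.2} = -0.8416 and z_{0.85} = 1.036.
Eliminate σ: μ = (z₂·x₁ − z₁·x₂)/(z₂ − z₁) = (1.036·0.076 − (-0.8416)·0.13)/1.878 = 0.10.
Then σ = (x₂ − x₁)/(z₂ − z₁) = (0.13 − 0.076)/1.878 = 0.03.
Precision τ = 1/σ² = 1/0.02875² = 1210.

μ = 0.10, τ = 1210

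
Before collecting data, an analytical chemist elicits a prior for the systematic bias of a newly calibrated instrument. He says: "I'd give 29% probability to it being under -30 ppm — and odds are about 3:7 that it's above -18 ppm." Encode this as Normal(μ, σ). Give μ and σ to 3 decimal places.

μ = -23.839, σ = 11.134

For Normal(μ,σ), the p-quantile is μ + z_p·σ. Here z_{0.29} = -0.5534, z_{0.7} = 0.5244.
So -30 = μ − 0.5534σ and -18 = μ + 0.5244σ.
Subtracting: σ = (-18 − -30)/(0.5244 − (-0.5534)) = 11.134.
Then μ = -30 − (-0.5534)·11.134 = -23.839.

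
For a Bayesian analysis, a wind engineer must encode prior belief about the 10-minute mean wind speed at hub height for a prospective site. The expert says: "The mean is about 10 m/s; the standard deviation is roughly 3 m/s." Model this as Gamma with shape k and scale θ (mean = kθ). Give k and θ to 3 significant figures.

For Gamma(k, scale θ): mean = kθ, variance = kθ², so CV = 1/√k.
CV = SD/mean = 3/10 = 0.3, hence k = 1/CV² = 11.1.
Then θ = mean/k = 10/11.1 = 0.9.

k ≈ 11.1, θ ≈ 0.9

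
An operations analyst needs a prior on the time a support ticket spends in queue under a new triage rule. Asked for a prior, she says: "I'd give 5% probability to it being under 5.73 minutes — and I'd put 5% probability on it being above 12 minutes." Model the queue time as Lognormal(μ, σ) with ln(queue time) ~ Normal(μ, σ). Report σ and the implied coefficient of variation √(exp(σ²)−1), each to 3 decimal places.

σ ≈ 0.225, CV ≈ 0.228

If T ~ Lognormal(μ,σ) then ln T ~ Normal(μ,σ), so the p-quantile of ln T is μ + z_p·σ.
ln(5.73) = 1.746 and ln(12) = 2.485; z_{0.05} = -1.645, z_{0.95} = 1.645.
σ = (2.485 − 1.746)/(1.645 − (-1.645)) = 0.225.
μ = 1.746 − (-1.645)·0.225 = 2.115.
CV = √(exp(σ²)−1) = √(exp(0.0505)−1) = 0.228.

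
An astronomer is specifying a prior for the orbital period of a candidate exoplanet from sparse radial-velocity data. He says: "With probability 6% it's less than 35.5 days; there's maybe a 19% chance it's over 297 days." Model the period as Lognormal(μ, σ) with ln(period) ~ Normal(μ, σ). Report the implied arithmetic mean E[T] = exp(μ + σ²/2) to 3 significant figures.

E[T] ≈ 202 days

If T ~ Lognormal(μ,σ) then ln T ~ Normal(μ,σ), so the p-quantile of ln T is μ + z_p·σ.
ln(35.5) = 3.57 and ln(297) = 5.694; z_{0.06} = -1.555, z_{0.81} = 0.8779.
σ = (5.694 − 3.57)/(0.8779 − (-1.555)) = 0.873.
μ = 3.57 − (-1.555)·0.873 = 4.927.
E[T] = exp(μ + σ²/2) = exp(4.927 + 0.3812) = 202 days.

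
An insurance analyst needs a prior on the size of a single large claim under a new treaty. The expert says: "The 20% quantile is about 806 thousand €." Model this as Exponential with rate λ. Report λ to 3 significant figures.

P(T < 806.0) = 1 − e^(−λ·806.0) = 0.2, so λ = −ln(1−0.2)/806.0 = −ln(0.8)/806.0 = 0.000277.

λ ≈ 0.000277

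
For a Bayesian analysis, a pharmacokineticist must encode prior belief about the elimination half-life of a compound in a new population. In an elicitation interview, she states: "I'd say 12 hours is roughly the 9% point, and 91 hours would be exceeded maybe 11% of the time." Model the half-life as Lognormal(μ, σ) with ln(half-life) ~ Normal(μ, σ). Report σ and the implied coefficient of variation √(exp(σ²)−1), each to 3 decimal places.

σ ≈ 0.789, CV ≈ 0.930

If T ~ Lognormal(μ,σ) then ln T ~ Normal(μ,σ), so the p-quantile of ln T is μ + z_p·σ.
ln(12) = 2.485 and ln(91) = 4.511; z_{0.09} = -1.341, z_{0.89} = 1.227.
σ = (4.511 − 2.485)/(1.227 − (-1.341)) = 0.789.
μ = 2.485 − (-1.341)·0.789 = 3.543.
CV = √(exp(σ²)−1) = √(exp(0.6227)−1) = 0.930.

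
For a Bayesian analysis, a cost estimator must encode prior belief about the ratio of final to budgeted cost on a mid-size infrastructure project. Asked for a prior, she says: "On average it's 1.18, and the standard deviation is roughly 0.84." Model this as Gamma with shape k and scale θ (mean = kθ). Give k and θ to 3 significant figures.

k ≈ 1.97, θ ≈ 0.598

For Gamma(k, scale θ): mean = kθ, variance = kθ², so CV = 1/√k.
CV = SD/mean = 0.84/1.18 = 0.7119, hence k = 1/CV² = 1.97.
Then θ = mean/k = 1.18/1.97 = 0.598.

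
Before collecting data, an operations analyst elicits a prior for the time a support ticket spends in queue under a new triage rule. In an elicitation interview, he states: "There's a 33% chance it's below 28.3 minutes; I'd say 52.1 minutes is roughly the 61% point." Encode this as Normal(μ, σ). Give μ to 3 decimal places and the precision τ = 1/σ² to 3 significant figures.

μ = 42.857, τ = 0.000913

The p-quantile of Normal(μ,σ) is μ + z_p·σ, with z_{0.33} = -0.4399 and z_{0.61} = 0.2793.
Eliminate σ: μ = (z₂·x₁ − z₁·x₂)/(z₂ − z₁) = (0.2793·28.3 − (-0.4399)·52.1)/0.7192 = 42.857.
Then σ = (x₂ − x₁)/(z₂ − z₁) = (52.1 − 28.3)/0.7192 = 33.091.
Precision τ = 1/σ² = 1/33.09² = 0.000913.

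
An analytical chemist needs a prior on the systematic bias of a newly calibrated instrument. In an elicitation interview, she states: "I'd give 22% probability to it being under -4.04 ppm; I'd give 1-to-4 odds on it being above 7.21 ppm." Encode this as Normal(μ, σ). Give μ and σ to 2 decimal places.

μ = 1.34, σ = 6.97

The p-quantile of Normal(μ,σ) is μ + z_p·σ, with z_{0.22} = -0.7722 and z_{0.8} = 0.8416.
Eliminate σ: μ = (z₂·x₁ − z₁·x₂)/(z₂ − z₁) = (0.8416·-4.04 − (-0.7722)·7.21)/1.614 = 1.34.
Then σ = (x₂ − x₁)/(z₂ − z₁) = (7.21 − -4.04)/1.614 = 6.97.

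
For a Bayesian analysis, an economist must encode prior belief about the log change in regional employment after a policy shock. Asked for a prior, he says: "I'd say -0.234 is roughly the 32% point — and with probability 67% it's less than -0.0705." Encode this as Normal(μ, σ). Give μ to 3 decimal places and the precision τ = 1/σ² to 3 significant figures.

For Normal(μ,σ), the p-quantile is μ + z_p·σ. Here z_{0.32} = -0.4677, z_{0.67} = 0.4399.
So -0.234 = μ − 0.4677σ and -0.0705 = μ + 0.4399σ.
Subtracting: σ = (-0.0705 − -0.234)/(0.4399 − (-0.4677)) = 0.180.
Then μ = -0.234 − (-0.4677)·0.180 = -0.150.
Precision τ = 1/σ² = 1/0.1801² = 30.8.

μ = -0.150, τ = 30.8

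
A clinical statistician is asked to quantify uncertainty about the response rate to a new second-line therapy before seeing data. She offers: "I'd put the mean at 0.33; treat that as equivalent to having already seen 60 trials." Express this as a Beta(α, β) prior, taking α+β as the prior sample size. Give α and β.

α = 19.8, β = 40.2

Under the effective-sample-size interpretation, Beta(α, β) has prior mean α/(α+β) and prior sample size α+β.
So α+β = 60 and α/(α+β) = 0.33, giving α = 0.33·60 = 19.8 and β = 60 − 19.8 = 40.2.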